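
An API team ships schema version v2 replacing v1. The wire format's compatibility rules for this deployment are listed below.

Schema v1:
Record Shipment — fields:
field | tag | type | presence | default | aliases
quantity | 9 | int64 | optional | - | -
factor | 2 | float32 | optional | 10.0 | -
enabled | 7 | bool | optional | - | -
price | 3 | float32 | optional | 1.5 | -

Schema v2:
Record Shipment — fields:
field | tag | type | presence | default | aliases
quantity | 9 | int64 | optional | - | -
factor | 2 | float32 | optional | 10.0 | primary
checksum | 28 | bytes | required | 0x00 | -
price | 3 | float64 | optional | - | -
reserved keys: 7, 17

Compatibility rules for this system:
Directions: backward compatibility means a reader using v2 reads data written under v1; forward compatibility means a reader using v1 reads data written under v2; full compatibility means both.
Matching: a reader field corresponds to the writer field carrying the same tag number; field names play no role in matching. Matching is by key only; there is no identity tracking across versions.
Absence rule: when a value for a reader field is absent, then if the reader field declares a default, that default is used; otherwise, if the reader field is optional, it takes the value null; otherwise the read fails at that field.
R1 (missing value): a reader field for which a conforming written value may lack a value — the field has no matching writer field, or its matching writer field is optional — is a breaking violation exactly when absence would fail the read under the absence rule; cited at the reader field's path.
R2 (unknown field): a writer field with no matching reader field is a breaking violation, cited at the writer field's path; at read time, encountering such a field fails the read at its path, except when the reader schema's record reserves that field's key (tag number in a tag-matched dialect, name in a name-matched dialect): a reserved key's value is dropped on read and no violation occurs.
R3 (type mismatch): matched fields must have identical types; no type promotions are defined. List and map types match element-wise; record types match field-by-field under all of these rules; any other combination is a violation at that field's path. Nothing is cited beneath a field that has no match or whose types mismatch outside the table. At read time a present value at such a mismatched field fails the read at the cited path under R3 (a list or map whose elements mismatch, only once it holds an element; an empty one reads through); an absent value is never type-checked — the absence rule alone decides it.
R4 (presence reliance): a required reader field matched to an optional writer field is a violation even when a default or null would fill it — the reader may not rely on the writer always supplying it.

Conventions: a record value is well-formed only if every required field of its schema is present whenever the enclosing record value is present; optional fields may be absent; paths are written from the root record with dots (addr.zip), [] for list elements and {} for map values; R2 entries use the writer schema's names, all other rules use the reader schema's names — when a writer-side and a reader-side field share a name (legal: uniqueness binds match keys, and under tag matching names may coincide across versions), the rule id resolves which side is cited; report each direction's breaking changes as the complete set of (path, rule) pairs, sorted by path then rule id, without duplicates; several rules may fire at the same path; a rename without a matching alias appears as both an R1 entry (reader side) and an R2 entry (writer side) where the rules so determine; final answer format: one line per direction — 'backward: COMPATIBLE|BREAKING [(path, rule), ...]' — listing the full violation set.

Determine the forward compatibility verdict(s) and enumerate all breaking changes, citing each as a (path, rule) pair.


each type pair in Shipment: writer, then reader
forward analysis of Shipment with v1 as reader and v2 as writer:
  int64 -> int64, writer optional: quantity aligns to quantity
  float32 -> float32, writer optional: factor aligns to factor
  enabled: no writer match
  float64 -> float32, writer optional: price aligns to price
  checksum (writer side), unknown to reader
  R2 fires at checksum
  R3 fires at price
  => forward: BREAKING (2)
checking off the Shipment differences that do not matter here:
  removed field enabled from record Shipment (its key 7 joins the reserved list) -> fires no rule on Shipment, leaving the asked answer as it is

forward: BREAKING [(checksum, R2), (price, R3)]


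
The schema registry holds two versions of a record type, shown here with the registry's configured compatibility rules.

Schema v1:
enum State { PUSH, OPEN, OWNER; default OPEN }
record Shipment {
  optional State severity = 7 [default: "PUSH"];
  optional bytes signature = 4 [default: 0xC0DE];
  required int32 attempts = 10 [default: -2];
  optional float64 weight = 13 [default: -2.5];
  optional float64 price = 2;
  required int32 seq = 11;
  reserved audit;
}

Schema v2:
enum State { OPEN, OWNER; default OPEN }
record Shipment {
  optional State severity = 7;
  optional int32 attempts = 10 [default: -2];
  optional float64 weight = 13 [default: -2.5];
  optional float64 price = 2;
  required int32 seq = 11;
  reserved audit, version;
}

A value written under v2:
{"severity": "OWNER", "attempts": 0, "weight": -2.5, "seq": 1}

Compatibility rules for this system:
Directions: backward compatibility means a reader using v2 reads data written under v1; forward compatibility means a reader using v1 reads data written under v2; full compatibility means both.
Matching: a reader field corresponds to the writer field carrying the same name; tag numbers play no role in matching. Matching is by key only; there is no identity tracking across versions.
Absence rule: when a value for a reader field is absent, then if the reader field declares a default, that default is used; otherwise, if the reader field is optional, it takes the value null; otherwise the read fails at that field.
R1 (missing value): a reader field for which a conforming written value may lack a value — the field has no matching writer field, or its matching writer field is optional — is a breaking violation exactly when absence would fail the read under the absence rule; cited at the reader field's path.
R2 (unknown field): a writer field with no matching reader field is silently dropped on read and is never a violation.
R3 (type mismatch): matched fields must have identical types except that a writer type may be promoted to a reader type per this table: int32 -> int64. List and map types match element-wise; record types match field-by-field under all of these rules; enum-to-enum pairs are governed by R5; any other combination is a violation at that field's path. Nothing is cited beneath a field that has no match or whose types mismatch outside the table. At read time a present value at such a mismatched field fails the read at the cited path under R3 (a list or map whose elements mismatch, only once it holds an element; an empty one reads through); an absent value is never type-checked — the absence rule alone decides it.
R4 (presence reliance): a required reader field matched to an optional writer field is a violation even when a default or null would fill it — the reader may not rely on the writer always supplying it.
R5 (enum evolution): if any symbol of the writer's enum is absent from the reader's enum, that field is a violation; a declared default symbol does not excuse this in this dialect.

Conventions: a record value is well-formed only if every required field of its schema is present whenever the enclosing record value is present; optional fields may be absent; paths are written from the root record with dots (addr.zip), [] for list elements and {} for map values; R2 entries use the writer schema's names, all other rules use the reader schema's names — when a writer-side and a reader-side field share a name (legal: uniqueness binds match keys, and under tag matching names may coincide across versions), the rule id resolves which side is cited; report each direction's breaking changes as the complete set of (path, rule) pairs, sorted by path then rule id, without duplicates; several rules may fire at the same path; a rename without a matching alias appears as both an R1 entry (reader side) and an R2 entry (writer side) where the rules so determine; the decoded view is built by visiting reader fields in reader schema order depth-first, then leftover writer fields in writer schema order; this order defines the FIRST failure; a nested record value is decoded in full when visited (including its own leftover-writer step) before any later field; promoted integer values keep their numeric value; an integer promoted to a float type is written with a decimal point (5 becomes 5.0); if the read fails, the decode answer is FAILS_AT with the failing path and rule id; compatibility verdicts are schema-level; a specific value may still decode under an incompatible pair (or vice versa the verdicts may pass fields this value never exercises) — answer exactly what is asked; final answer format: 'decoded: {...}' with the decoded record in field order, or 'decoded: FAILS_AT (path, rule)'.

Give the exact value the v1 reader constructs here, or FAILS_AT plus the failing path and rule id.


arrows below run writer -> reader for Shipment
decode walk for Shipment under reader schema v1:
  severity := "OWNER"
  signature := 0xC0DE (no value, default fills)
  attempts := 0
  weight := -2.5
  price := null (not supplied -> null)
  seq := 1
  => decoded: {"severity": "OWNER", "signature": 0xC0DE, "attempts": 0, "weight": -2.5, "price": null, "seq": 1}
checking off the Shipment differences that do not matter here:
  field attempts in record Shipment: required changed to optional -> changes Shipment's schema-level verdicts only — the decode of this value is the same
  removed field signature from record Shipment -> inert under this dialect — no rule fires on Shipment and the result does not move
  enum State (field severity in record Shipment): symbol PUSH removed (the field default referencing it is cleared) -> changes Shipment's schema-level verdicts only — the decode of this value is the same

decoded: {"severity": "OWNER", "signature": 0xC0DE, "attempts": 0, "weight": -2.5, "price": null, "seq": 1}


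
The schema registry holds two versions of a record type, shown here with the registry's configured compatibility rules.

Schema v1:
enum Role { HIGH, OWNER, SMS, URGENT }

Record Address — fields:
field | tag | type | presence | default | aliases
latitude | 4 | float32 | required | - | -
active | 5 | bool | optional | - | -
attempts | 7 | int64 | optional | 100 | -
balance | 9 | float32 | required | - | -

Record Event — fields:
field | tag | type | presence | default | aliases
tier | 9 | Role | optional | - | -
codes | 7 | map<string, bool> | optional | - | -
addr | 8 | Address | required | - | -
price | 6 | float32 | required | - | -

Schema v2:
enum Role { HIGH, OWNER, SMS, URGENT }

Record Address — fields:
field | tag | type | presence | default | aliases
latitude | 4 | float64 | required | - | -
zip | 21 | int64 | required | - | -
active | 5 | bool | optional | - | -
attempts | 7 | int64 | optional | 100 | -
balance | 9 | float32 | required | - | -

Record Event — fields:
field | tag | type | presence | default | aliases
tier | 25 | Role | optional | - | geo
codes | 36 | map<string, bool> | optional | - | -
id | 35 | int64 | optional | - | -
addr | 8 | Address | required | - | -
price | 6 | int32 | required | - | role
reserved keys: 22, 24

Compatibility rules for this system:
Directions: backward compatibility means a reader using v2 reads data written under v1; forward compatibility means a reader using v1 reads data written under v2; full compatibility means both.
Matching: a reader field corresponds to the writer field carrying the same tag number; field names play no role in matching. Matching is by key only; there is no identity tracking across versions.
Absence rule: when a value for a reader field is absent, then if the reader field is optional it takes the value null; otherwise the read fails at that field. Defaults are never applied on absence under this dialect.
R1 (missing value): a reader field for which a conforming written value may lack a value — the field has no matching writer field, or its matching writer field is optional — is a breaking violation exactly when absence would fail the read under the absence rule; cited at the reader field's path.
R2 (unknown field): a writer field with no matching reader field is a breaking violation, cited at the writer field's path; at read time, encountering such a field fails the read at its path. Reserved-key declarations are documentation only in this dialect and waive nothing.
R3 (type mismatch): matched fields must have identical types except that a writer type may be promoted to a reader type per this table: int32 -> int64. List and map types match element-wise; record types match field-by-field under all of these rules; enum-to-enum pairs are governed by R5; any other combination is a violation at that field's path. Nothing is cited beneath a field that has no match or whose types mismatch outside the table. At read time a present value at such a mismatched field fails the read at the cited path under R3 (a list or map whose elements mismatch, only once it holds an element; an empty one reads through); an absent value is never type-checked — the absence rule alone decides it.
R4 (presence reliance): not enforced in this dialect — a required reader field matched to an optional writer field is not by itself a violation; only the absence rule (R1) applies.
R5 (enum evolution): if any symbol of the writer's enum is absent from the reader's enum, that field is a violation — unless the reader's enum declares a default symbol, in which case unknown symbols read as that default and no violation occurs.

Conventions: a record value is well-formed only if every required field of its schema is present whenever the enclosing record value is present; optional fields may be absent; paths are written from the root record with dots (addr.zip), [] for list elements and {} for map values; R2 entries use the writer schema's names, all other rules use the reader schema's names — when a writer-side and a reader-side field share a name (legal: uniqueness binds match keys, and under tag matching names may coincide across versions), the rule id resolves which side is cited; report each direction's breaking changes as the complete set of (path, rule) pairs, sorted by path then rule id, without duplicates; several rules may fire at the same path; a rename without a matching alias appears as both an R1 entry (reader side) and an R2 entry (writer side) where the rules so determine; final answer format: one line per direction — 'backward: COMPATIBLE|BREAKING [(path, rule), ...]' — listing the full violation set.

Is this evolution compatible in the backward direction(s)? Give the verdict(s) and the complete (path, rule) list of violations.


each type pair in Event: writer, then reader
backward pass over Event, reader schema v2, writer schema v1:
  tier: no writer match
  codes: no writer match
  id: no writer match
  writer required, Address -> Address: reader addr maps from writer addr
  writer required, float32 -> int32: reader price maps from writer price
  tier (writer side), unknown to reader
  codes (writer side), unknown to reader
  writer required, float32 -> float64: reader addr.latitude maps from writer addr.latitude
  addr.zip: no writer match
  writer optional, bool -> bool: reader addr.active maps from writer addr.active
  writer optional, int64 -> int64: reader addr.attempts maps from writer addr.attempts
  writer required, float32 -> float32: reader addr.balance maps from writer addr.balance
  rule R3 violated at addr.latitude
  rule R1 violated at addr.zip
  rule R2 violated at codes
  rule R3 violated at price
  rule R2 violated at tier
  => 5 violation(s): backward is BREAKING for Event
diffs on Event not affecting the asked answer:
  added field id to record Event: optional int64, tag 35 (in v2 it sits immediately before addr) -> affects forward compatibility only, which is not asked

backward: BREAKING [(addr.latitude, R3), (addr.zip, R1), (codes, R2), (price, R3), (tier, R2)]


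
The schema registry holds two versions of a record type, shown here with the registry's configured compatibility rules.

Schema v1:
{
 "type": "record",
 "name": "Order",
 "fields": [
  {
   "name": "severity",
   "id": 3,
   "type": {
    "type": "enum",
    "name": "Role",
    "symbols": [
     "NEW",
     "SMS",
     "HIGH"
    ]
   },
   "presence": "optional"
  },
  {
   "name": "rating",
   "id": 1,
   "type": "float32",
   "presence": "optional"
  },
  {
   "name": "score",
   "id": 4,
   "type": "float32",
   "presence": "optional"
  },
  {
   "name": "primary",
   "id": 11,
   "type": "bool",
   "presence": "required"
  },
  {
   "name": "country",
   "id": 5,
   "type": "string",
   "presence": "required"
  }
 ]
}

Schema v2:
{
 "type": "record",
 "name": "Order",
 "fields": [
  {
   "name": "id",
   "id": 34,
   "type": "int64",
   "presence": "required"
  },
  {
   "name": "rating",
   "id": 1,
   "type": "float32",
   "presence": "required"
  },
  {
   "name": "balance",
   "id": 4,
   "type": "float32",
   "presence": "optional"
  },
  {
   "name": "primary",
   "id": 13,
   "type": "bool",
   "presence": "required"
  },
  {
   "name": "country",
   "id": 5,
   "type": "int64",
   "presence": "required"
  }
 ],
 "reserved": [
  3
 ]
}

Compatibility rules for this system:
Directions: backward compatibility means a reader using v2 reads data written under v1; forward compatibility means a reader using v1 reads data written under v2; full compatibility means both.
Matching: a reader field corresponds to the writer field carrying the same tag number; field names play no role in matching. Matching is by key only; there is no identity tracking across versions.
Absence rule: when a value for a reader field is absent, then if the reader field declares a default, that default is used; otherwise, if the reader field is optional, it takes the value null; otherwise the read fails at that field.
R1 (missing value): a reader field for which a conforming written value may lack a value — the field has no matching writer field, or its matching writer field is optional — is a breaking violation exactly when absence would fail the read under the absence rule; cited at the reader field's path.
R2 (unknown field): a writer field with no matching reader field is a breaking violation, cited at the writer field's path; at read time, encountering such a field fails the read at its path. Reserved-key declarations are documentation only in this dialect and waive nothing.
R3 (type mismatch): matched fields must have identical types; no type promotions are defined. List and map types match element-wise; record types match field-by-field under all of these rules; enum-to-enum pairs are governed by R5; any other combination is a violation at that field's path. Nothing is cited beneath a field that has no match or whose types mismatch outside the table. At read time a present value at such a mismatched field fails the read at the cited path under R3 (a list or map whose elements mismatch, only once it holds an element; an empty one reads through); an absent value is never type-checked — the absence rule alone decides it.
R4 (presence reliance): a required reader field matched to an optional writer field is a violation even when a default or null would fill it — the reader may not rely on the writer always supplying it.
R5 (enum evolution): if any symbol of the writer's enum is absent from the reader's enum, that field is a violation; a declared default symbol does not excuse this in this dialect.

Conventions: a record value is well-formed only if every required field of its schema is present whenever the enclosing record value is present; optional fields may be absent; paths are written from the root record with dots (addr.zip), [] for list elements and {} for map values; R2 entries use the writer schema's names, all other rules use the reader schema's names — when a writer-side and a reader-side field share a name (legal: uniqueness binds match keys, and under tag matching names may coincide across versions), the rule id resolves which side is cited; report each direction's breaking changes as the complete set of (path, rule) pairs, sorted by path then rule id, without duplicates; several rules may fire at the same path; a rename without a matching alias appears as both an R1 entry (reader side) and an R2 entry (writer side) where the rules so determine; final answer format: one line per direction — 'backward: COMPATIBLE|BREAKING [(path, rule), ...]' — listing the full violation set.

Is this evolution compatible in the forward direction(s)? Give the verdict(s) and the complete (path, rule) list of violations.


the writer's type comes first in each Order pair
checking forward for Order: reader v1 against writer v2:
  no writer field matches reader severity
  float32 -> float32, writer required: rating aligns to rating
  float32 -> float32, writer optional: score aligns to balance
  no writer field matches reader primary
  int64 -> string, writer required: country aligns to country
  id (writer side), unknown to reader
  primary (writer side), unknown to reader
  R3 fires at country
  R2 fires at id
  R1 fires at primary
  R2 fires at primary
  => forward: BREAKING (4)
remaining Order differences; none change what is asked:
  renamed field score to balance in record Order -> no rule fires on it in Order's dialect; the asked verdict holds
  removed field severity from record Order (its key 3 joins the reserved list) -> affects backward compatibility only, which is not asked
  field rating in record Order: optional changed to required -> affects backward compatibility only, which is not asked

forward: BREAKING [(country, R3), (id, R2), (primary, R1), (primary, R2)]


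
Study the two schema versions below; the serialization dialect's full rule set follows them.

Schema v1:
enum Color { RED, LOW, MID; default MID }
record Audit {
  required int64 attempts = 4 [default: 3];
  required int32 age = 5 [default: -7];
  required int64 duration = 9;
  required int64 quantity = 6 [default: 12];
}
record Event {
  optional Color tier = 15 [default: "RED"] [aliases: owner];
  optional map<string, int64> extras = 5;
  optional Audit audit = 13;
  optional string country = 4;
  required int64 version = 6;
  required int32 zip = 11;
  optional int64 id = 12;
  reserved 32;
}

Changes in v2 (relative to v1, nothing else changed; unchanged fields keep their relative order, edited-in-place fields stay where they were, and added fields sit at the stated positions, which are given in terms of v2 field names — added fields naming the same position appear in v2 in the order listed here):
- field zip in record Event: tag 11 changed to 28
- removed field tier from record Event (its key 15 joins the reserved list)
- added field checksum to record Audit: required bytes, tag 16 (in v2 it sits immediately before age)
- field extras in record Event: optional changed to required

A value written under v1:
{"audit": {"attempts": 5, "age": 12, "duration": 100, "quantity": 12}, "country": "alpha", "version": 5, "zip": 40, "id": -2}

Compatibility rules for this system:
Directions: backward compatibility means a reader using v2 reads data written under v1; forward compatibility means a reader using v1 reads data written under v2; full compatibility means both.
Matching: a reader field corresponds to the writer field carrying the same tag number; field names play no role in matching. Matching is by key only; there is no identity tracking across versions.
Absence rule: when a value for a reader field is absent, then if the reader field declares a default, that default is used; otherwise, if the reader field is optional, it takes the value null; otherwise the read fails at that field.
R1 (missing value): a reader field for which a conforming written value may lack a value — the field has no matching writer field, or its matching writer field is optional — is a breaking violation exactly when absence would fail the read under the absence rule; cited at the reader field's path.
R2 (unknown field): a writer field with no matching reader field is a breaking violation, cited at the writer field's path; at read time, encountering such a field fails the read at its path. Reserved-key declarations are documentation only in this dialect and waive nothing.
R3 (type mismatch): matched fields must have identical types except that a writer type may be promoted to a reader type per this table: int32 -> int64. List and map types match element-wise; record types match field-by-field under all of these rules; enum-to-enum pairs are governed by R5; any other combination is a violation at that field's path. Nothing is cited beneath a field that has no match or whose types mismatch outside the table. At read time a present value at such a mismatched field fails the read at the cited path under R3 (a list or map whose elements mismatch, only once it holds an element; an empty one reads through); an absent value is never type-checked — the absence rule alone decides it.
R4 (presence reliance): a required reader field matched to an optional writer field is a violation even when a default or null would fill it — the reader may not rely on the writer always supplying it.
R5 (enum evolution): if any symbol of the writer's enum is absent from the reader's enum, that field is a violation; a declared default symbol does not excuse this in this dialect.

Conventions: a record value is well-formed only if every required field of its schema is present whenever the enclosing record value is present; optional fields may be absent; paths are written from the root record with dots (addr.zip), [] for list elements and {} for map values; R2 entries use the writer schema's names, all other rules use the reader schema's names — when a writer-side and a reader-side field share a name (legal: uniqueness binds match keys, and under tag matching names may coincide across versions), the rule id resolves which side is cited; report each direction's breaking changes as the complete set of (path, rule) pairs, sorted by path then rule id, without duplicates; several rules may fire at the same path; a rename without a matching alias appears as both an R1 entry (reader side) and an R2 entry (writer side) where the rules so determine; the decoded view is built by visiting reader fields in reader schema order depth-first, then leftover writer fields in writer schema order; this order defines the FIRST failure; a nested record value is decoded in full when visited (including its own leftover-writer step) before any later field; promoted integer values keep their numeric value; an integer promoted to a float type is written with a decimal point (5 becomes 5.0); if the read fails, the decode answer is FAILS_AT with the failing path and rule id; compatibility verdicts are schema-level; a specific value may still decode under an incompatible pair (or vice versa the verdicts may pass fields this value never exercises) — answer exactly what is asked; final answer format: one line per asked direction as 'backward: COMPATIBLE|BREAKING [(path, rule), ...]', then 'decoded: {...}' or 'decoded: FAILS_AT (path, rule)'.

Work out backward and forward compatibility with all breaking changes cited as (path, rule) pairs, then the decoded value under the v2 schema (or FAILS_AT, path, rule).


the writer's type comes first in each Event pair
backward for Event (reader v2, writer v1):
  map<string, int64> -> map<string, int64>, writer optional: extras aligns to extras
  Audit -> Audit, writer optional: audit aligns to audit
  string -> string, writer optional: country aligns to country
  int64 -> int64, writer required: version aligns to version
  zip: no writer-side match
  int64 -> int64, writer optional: id aligns to id
  tier (writer side), unknown to reader
  zip (writer side), unknown to reader
  int64 -> int64, writer required: audit.attempts aligns to audit.attempts
  audit.checksum: no writer-side match
  int32 -> int32, writer required: audit.age aligns to audit.age
  int64 -> int64, writer required: audit.duration aligns to audit.duration
  int64 -> int64, writer required: audit.quantity aligns to audit.quantity
  breaking: (audit.checksum, R1)
  breaking: (extras, R1)
  breaking: (extras, R4)
  breaking: (tier, R2)
  breaking: (zip, R1)
  breaking: (zip, R2)
  backward on Event therefore BREAKING (6)
forward for Event (reader v1, writer v2):
  tier: no writer-side match
  map<string, int64> -> map<string, int64>, writer required: extras aligns to extras
  Audit -> Audit, writer optional: audit aligns to audit
  string -> string, writer optional: country aligns to country
  int64 -> int64, writer required: version aligns to version
  zip: no writer-side match
  int64 -> int64, writer optional: id aligns to id
  zip (writer side), unknown to reader
  int64 -> int64, writer required: audit.attempts aligns to audit.attempts
  int32 -> int32, writer required: audit.age aligns to audit.age
  int64 -> int64, writer required: audit.duration aligns to audit.duration
  int64 -> int64, writer required: audit.quantity aligns to audit.quantity
  audit.checksum (writer side), unknown to reader
  breaking: (audit.checksum, R2)
  breaking: (zip, R1)
  breaking: (zip, R2)
  forward on Event therefore BREAKING (3)
decode walk for Event under reader schema v2:
  read fails at extras under R1 (no fill)
  => FAILS_AT (extras, R1)

backward: BREAKING [(audit.checksum, R1), (extras, R1), (extras, R4), (tier, R2), (zip, R1), (zip, R2)]; forward: BREAKING [(audit.checksum, R2), (zip, R1), (zip, R2)]; decoded: FAILS_AT (extras, R1)


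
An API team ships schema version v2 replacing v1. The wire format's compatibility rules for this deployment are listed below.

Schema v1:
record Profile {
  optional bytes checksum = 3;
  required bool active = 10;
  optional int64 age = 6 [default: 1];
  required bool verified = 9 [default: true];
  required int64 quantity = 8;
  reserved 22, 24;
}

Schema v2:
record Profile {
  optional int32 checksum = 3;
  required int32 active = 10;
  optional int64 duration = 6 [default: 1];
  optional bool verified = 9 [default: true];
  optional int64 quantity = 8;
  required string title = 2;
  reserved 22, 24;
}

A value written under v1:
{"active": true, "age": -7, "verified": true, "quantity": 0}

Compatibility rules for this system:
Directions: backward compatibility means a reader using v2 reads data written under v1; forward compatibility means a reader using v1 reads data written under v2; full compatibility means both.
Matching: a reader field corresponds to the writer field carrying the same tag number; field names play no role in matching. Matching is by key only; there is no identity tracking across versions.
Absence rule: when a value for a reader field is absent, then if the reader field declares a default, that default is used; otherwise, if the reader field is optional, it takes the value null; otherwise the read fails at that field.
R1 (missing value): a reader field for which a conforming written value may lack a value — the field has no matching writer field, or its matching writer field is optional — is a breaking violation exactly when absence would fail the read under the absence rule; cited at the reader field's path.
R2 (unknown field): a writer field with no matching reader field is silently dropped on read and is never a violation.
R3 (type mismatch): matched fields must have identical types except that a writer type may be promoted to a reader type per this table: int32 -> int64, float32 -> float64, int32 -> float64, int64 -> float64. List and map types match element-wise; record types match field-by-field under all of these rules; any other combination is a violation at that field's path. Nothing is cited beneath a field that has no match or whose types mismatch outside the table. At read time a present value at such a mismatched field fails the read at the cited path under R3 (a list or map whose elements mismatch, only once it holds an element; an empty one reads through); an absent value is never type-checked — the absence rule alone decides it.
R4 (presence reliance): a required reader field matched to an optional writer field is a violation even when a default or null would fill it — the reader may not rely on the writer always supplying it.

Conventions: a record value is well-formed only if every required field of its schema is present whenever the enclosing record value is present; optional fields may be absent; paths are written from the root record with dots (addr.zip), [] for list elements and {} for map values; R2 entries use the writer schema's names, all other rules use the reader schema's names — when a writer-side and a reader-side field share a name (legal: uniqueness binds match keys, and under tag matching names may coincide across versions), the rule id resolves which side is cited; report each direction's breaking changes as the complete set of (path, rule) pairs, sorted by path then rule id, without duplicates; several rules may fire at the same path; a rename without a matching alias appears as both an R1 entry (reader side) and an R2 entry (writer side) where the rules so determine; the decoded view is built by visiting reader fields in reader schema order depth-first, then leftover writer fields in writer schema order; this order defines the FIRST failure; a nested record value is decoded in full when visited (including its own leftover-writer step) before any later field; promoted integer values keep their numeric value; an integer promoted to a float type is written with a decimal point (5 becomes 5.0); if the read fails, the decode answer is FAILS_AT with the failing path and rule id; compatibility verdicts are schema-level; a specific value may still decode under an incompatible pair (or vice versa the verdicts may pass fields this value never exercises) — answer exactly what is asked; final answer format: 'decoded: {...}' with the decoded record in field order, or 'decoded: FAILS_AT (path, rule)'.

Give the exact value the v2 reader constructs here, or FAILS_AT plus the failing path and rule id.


decoded: FAILS_AT (active, R3)

in Profile below, arrows point writer -> reader
decode walk for Profile under reader schema v2:
  checksum := null (absent, optional -> null)
  read fails at active under R3
  => FAILS_AT (active, R3)
the rest of the Profile diff is inert for this question:
  renamed field age to duration in record Profile -> inert under this dialect — no rule fires on Profile and the result does not move
  field quantity in record Profile: required changed to optional -> a verdict-level change on Profile — the shown value reads the same
  field checksum in record Profile: type bytes changed to int32 -> a verdict-level change on Profile — the shown value reads the same
  field verified in record Profile: required changed to optional -> a verdict-level change on Profile — the shown value reads the same
  added field title to record Profile: required string, tag 2 (in v2 it sits last) -> a verdict-level change on Profile — the shown value reads the same


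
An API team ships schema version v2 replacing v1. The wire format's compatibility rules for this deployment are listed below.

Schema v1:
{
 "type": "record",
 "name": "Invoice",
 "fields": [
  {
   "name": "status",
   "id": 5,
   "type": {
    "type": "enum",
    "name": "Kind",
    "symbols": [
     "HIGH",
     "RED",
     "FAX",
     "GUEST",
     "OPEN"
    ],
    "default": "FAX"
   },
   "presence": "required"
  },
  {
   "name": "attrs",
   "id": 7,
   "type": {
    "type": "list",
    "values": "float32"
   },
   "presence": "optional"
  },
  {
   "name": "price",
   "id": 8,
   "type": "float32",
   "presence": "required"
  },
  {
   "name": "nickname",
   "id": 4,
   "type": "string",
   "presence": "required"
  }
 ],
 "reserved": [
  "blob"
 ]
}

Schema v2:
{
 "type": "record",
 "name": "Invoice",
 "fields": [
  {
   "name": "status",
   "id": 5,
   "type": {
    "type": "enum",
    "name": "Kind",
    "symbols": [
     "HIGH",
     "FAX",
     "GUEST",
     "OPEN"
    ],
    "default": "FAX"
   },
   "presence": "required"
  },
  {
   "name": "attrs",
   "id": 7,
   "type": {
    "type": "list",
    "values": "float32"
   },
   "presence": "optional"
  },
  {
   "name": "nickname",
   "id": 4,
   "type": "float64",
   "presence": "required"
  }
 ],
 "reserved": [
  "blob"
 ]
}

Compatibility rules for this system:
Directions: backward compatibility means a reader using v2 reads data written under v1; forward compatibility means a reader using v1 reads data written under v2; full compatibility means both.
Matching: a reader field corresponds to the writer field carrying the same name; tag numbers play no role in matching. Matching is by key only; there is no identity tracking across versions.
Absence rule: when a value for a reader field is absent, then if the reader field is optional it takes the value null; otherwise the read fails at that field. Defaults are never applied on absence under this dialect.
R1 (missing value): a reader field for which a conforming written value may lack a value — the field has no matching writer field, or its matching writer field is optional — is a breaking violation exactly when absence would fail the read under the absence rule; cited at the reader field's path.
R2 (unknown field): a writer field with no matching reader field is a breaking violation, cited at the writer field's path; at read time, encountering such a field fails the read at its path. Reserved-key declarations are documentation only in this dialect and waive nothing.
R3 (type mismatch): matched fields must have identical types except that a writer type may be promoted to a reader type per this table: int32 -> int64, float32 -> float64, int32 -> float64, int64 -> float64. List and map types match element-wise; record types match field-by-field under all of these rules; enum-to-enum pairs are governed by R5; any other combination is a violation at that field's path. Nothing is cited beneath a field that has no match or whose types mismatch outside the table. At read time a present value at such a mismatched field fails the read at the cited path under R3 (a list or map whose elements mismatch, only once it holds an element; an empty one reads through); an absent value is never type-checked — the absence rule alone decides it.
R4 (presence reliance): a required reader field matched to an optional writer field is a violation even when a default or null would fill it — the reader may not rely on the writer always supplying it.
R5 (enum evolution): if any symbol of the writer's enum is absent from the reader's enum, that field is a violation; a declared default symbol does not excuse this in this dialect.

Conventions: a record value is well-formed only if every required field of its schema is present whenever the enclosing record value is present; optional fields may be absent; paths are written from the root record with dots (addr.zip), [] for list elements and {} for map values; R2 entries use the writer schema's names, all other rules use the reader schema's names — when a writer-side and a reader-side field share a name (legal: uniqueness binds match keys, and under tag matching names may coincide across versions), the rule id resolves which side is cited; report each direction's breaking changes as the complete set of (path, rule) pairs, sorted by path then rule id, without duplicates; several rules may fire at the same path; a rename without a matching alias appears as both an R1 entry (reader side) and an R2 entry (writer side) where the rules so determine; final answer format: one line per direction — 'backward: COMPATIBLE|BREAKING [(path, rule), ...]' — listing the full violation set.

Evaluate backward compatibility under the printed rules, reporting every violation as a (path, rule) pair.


arrows below run writer -> reader for Invoice
backward analysis of Invoice with v2 as reader and v1 as writer:
  status: Kind -> Kind, writer required; from status
  attrs: list<float32> -> list<float32>, writer optional; from attrs
  nickname: string -> float64, writer required; from nickname
  price (writer side), unknown to reader
  violation R3 at nickname
  violation R2 at price
  violation R5 at status
  => 3 violation(s): backward is BREAKING for Invoice

backward: BREAKING [(nickname, R3), (price, R2), (status, R5)]
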